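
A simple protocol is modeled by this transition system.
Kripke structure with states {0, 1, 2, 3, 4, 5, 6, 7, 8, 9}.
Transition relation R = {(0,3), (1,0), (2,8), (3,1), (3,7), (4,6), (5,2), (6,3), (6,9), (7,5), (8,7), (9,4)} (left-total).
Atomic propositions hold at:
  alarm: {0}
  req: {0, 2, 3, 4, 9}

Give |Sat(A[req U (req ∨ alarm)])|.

Sat(req ∨ alarm) = {0, 2, 3, 4, 9}
A[req U (req ∨ alarm)]: least fixpoint, start Z0 = Sat((req ∨ alarm)) = {0, 2, 3, 4, 9}, add states in Sat(req) with every successor in Z. Already a fixed point.
Sat(A[req U (req ∨ alarm)]) = {0, 2, 3, 4, 9}
|Sat(A[req U (req ∨ alarm)])| = |{0, 2, 3, 4, 9}| = 5.

5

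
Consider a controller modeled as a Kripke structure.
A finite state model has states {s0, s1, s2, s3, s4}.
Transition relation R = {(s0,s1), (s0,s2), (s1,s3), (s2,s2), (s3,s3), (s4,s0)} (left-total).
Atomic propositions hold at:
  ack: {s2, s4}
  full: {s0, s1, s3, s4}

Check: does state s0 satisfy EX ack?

Yes

Sat(EX ack) = {s : some successor in {s2, s4}} = {s0, s2}
s0 ∈ Sat(EX ack) = {s0, s2}, so the formula holds at s0.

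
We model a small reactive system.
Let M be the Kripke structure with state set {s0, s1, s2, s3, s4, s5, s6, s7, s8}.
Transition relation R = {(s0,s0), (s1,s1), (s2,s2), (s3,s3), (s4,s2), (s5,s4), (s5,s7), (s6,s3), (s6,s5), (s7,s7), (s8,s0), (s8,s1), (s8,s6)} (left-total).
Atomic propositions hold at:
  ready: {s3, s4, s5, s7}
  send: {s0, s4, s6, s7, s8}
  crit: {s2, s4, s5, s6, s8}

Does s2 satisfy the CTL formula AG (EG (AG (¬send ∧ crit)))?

Yes

Sat(¬send) = {s1, s2, s3, s5}
Sat(¬send ∧ crit) = {s2, s5}
AG (¬send ∧ crit): greatest fixpoint, start Z0 = {s2, s5}, keep only states in Sat with every successor in Z. Z1 = {s2}; fixed.
Sat(AG (¬send ∧ crit)) = {s2}
EG (AG (¬send ∧ crit)): greatest fixpoint, start Z0 = {s2}, keep only states in Sat with some successor in Z. Already a fixed point.
Sat(EG (AG (¬send ∧ crit))) = {s2}
AG (EG (AG (¬send ∧ crit))): greatest fixpoint, start Z0 = {s2}, keep only states in Sat with every successor in Z. Already a fixed point.
Sat(AG (EG (AG (¬send ∧ crit)))) = {s2}
s2 ∈ Sat(AG (EG (AG (¬send ∧ crit)))) = {s2}, so the formula holds at s2.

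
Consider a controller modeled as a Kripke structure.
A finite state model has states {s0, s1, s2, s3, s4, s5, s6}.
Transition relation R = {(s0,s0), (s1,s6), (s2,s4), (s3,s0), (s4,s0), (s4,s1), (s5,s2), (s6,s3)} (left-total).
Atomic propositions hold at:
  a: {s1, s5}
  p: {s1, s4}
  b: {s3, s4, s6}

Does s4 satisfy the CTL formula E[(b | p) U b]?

Sat(b | p) = {s1, s3, s4, s6}
E[(b | p) U b]: least fixpoint, start Z0 = Sat(b) = {s3, s4, s6}, add states in Sat(b | p) with some successor in Z. Z1 = {s1, s3, s4, s6}; fixed.
Sat(E[(b | p) U b]) = {s1, s3, s4, s6}
s4 ∈ Sat(E[(b | p) U b]) = {s1, s3, s4, s6}, so the formula holds at s4.

Yes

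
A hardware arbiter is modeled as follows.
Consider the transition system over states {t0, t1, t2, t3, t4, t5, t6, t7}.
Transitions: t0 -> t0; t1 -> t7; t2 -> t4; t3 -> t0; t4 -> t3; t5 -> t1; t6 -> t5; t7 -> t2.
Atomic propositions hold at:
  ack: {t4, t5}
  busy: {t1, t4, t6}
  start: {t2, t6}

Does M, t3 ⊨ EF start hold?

EF start: least fixpoint, start Z0 = {t2, t6}, add states with some successor in Z. Z1 = {t2, t6, t7}; Z2 = {t1, t2, t6, t7}; Z3 = {t1, t2, t5, t6, t7}; fixed.
Sat(EF start) = {t1, t2, t5, t6, t7}
t3 ∉ Sat(EF start) = {t1, t2, t5, t6, t7}, so the formula does not hold at t3.

No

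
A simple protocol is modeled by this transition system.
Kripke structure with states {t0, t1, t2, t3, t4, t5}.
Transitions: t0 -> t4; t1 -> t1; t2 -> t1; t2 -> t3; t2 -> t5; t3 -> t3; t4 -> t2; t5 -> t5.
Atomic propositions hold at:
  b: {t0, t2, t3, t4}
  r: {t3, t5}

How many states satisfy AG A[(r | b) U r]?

Sat(r | b) = {t0, t2, t3, t4, t5}
A[(r | b) U r]: least fixpoint, start Z0 = Sat(r) = {t3, t5}, add states in Sat(r | b) with every successor in Z. Already a fixed point.
Sat(A[(r | b) U r]) = {t3, t5}
AG A[(r | b) U r]: greatest fixpoint, start Z0 = {t3, t5}, keep only states in Sat with every successor in Z. Already a fixed point.
Sat(AG A[(r | b) U r]) = {t3, t5}
|Sat(AG A[(r | b) U r])| = |{t3, t5}| = 2.

2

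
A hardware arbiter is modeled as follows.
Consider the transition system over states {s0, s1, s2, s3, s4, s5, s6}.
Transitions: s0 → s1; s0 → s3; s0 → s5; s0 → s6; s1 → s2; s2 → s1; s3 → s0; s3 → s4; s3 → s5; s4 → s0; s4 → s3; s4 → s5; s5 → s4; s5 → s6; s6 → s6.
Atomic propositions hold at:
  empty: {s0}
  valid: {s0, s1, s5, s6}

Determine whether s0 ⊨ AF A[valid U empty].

A[valid U empty]: least fixpoint, start Z0 = Sat(empty) = {s0}, add states in Sat(valid) with every successor in Z. Already a fixed point.
Sat(A[valid U empty]) = {s0}
AF A[valid U empty]: least fixpoint, start Z0 = {s0}, add states with every successor in Z. Already a fixed point.
Sat(AF A[valid U empty]) = {s0}
s0 ∈ Sat(AF A[valid U empty]) = {s0}, so the formula holds at s0.

Yes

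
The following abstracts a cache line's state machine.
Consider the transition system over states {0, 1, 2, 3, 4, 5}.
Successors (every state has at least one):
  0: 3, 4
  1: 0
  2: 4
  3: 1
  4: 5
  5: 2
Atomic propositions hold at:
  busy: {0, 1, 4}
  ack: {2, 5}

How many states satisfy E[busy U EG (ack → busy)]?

Sat(ack → busy) = {0, 1, 3, 4}
EG (ack → busy): greatest fixpoint, start Z0 = {0, 1, 3, 4}, keep only states in Sat with some successor in Z. Z1 = {0, 1, 3}; fixed.
Sat(EG (ack → busy)) = {0, 1, 3}
E[busy U EG (ack → busy)]: least fixpoint, start Z0 = Sat(EG (ack → busy)) = {0, 1, 3}, add states in Sat(busy) with some successor in Z. Already a fixed point.
Sat(E[busy U EG (ack → busy)]) = {0, 1, 3}
|Sat(E[busy U EG (ack → busy)])| = |{0, 1, 3}| = 3.

3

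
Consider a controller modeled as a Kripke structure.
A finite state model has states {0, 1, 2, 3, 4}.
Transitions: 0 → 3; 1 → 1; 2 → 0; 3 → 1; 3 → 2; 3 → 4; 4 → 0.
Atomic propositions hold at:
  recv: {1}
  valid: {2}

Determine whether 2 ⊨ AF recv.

No

AF recv: least fixpoint, start Z0 = {1}, add states with every successor in Z. Already a fixed point.
Sat(AF recv) = {1}
2 ∉ Sat(AF recv) = {1}, so the formula does not hold at 2.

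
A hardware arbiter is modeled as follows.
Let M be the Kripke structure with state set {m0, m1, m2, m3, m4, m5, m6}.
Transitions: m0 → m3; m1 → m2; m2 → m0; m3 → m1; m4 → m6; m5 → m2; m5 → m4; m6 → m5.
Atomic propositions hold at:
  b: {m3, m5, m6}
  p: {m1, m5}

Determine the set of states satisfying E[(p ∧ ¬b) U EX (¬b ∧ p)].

Sat(¬b) = {m0, m1, m2, m4}
Sat(p ∧ ¬b) = {m1}
Sat(¬b ∧ p) = {m1}
Sat(EX (¬b ∧ p)) = {s : some successor in {m1}} = {m3}
E[(p ∧ ¬b) U EX (¬b ∧ p)]: least fixpoint, start Z0 = Sat(EX (¬b ∧ p)) = {m3}, add states in Sat(p ∧ ¬b) with some successor in Z. Already a fixed point.
Sat(E[(p ∧ ¬b) U EX (¬b ∧ p)]) = {m3}

{m3}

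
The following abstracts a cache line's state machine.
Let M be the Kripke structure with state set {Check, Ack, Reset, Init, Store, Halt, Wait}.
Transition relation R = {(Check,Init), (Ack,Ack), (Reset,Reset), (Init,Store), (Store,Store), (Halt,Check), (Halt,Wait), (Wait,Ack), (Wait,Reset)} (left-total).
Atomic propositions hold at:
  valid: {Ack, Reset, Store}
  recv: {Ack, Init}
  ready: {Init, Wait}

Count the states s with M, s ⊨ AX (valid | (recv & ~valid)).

Sat(~valid) = {Check, Init, Halt, Wait}
Sat(recv & ~valid) = {Init}
Sat(valid | (recv & ~valid)) = {Ack, Reset, Init, Store}
Sat(AX (valid | (recv & ~valid))) = {s : every successor in {Ack, Reset, Init, Store}} = {Check, Ack, Reset, Init, Store, Wait}
|Sat(AX (valid | (recv & ~valid)))| = |{Check, Ack, Reset, Init, Store, Wait}| = 6.

6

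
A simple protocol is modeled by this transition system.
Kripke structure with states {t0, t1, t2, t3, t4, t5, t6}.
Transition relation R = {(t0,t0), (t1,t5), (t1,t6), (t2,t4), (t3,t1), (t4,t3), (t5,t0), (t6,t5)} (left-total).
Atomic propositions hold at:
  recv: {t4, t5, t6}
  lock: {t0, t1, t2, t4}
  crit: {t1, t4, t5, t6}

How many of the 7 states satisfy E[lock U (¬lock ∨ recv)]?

6

Sat(¬lock) = {t3, t5, t6}
Sat(¬lock ∨ recv) = {t3, t4, t5, t6}
E[lock U (¬lock ∨ recv)]: least fixpoint, start Z0 = Sat((¬lock ∨ recv)) = {t3, t4, t5, t6}, add states in Sat(lock) with some successor in Z. Z1 = {t1, t2, t3, t4, t5, t6}; fixed.
Sat(E[lock U (¬lock ∨ recv)]) = {t1, t2, t3, t4, t5, t6}
|Sat(E[lock U (¬lock ∨ recv)])| = |{t1, t2, t3, t4, t5, t6}| = 6.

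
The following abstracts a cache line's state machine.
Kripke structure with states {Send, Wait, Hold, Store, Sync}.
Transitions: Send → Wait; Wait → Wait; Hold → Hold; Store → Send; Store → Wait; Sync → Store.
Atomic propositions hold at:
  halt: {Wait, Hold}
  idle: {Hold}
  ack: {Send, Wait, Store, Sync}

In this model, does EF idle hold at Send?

No

EF idle: least fixpoint, start Z0 = {Hold}, add states with some successor in Z. Already a fixed point.
Sat(EF idle) = {Hold}
Send ∉ Sat(EF idle) = {Hold}, so the formula does not hold at Send.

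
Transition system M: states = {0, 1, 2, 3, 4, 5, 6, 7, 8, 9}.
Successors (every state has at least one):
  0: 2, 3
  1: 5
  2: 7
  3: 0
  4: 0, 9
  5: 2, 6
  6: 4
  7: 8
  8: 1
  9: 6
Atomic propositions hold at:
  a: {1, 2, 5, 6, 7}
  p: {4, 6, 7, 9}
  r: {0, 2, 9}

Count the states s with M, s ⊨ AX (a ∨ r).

7

Sat(a ∨ r) = {0, 1, 2, 5, 6, 7, 9}
Sat(AX (a ∨ r)) = {s : every successor in {0, 1, 2, 5, 6, 7, 9}} = {1, 2, 3, 4, 5, 8, 9}
|Sat(AX (a ∨ r))| = |{1, 2, 3, 4, 5, 8, 9}| = 7.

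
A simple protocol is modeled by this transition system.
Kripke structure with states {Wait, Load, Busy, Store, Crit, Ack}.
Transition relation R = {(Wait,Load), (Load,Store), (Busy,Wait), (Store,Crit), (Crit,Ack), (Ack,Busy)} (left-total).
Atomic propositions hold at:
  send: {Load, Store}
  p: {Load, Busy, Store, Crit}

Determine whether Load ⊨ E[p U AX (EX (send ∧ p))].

No

Sat(send ∧ p) = {Load, Store}
Sat(EX (send ∧ p)) = {s : some successor in {Load, Store}} = {Wait, Load}
Sat(AX (EX (send ∧ p))) = {s : every successor in {Wait, Load}} = {Wait, Busy}
E[p U AX (EX (send ∧ p))]: least fixpoint, start Z0 = Sat(AX (EX (send ∧ p))) = {Wait, Busy}, add states in Sat(p) with some successor in Z. Already a fixed point.
Sat(E[p U AX (EX (send ∧ p))]) = {Wait, Busy}
Load ∉ Sat(E[p U AX (EX (send ∧ p))]) = {Wait, Busy}, so the formula does not hold at Load.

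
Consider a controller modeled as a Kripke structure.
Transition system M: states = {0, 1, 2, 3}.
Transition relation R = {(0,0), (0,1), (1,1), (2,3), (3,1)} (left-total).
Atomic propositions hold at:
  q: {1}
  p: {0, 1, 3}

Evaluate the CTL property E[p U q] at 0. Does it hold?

E[p U q]: least fixpoint, start Z0 = Sat(q) = {1}, add states in Sat(p) with some successor in Z. Z1 = {0, 1, 3}; fixed.
Sat(E[p U q]) = {0, 1, 3}
0 ∈ Sat(E[p U q]) = {0, 1, 3}, so the formula holds at 0.

Yes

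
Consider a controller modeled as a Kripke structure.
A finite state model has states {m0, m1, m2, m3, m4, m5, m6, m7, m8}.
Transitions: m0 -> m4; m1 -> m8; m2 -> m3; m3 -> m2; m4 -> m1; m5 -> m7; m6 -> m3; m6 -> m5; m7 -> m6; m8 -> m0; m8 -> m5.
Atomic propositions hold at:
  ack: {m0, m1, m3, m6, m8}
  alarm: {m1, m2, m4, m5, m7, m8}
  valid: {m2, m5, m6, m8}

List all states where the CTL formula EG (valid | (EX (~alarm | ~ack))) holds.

Sat(~alarm) = {m0, m3, m6}
Sat(~ack) = {m2, m4, m5, m7}
Sat(~alarm | ~ack) = {m0, m2, m3, m4, m5, m6, m7}
Sat(EX (~alarm | ~ack)) = {s : some successor in {m0, m2, m3, m4, m5, m6, m7}} = {m0, m2, m3, m5, m6, m7, m8}
Sat(valid | (EX (~alarm | ~ack))) = {m0, m2, m3, m5, m6, m7, m8}
EG (valid | (EX (~alarm | ~ack))): greatest fixpoint, start Z0 = {m0, m2, m3, m5, m6, m7, m8}, keep only states in Sat with some successor in Z. Z1 = {m2, m3, m5, m6, m7, m8}; fixed.
Sat(EG (valid | (EX (~alarm | ~ack)))) = {m2, m3, m5, m6, m7, m8}

{m2, m3, m5, m6, m7, m8}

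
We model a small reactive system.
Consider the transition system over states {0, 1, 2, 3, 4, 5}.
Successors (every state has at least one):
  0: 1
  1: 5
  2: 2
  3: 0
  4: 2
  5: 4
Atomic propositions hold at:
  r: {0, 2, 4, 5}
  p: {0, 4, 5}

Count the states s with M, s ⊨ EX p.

3

Sat(EX p) = {s : some successor in {0, 4, 5}} = {1, 3, 5}
|Sat(EX p)| = |{1, 3, 5}| = 3.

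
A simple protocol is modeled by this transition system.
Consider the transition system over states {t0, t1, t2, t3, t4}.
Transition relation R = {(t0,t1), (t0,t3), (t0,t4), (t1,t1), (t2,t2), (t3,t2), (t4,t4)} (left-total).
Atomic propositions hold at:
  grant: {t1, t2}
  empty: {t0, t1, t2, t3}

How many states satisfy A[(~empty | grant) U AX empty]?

Sat(~empty) = {t4}
Sat(~empty | grant) = {t1, t2, t4}
Sat(AX empty) = {s : every successor in {t0, t1, t2, t3}} = {t1, t2, t3}
A[(~empty | grant) U AX empty]: least fixpoint, start Z0 = Sat(AX empty) = {t1, t2, t3}, add states in Sat(~empty | grant) with every successor in Z. Already a fixed point.
Sat(A[(~empty | grant) U AX empty]) = {t1, t2, t3}
|Sat(A[(~empty | grant) U AX empty])| = |{t1, t2, t3}| = 3.

3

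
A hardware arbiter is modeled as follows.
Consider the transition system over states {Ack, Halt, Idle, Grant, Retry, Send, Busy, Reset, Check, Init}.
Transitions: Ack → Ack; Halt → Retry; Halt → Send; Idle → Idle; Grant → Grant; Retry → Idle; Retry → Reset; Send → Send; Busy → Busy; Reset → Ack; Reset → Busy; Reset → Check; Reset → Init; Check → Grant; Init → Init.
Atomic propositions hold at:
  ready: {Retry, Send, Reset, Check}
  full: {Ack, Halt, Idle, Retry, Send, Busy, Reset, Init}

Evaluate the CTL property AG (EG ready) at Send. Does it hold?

EG ready: greatest fixpoint, start Z0 = {Retry, Send, Reset, Check}, keep only states in Sat with some successor in Z. Z1 = {Retry, Send, Reset}; Z2 = {Retry, Send}; Z3 = {Send}; fixed.
Sat(EG ready) = {Send}
AG (EG ready): greatest fixpoint, start Z0 = {Send}, keep only states in Sat with every successor in Z. Already a fixed point.
Sat(AG (EG ready)) = {Send}
Send ∈ Sat(AG (EG ready)) = {Send}, so the formula holds at Send.

Yes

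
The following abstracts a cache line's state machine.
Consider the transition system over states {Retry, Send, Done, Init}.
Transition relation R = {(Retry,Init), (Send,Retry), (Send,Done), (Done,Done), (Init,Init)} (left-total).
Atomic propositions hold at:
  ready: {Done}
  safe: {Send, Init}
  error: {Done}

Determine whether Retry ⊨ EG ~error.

Sat(~error) = {Retry, Send, Init}
EG ~error: greatest fixpoint, start Z0 = {Retry, Send, Init}, keep only states in Sat with some successor in Z. Already a fixed point.
Sat(EG ~error) = {Retry, Send, Init}
Retry ∈ Sat(EG ~error) = {Retry, Send, Init}, so the formula holds at Retry.

Yes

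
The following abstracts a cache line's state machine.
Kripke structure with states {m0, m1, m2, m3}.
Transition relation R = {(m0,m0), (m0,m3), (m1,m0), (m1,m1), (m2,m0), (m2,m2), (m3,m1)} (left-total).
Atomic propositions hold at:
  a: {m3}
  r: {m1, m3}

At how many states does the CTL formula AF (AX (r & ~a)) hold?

1

Sat(~a) = {m0, m1, m2}
Sat(r & ~a) = {m1}
Sat(AX (r & ~a)) = {s : every successor in {m1}} = {m3}
AF (AX (r & ~a)): least fixpoint, start Z0 = {m3}, add states with every successor in Z. Already a fixed point.
Sat(AF (AX (r & ~a))) = {m3}
|Sat(AF (AX (r & ~a)))| = |{m3}| = 1.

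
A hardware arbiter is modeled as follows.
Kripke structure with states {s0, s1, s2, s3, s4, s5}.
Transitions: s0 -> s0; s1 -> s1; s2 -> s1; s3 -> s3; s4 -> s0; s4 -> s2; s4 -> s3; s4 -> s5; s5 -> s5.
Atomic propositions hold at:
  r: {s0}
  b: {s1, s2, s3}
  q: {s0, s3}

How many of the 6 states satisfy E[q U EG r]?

EG r: greatest fixpoint, start Z0 = {s0}, keep only states in Sat with some successor in Z. Already a fixed point.
Sat(EG r) = {s0}
E[q U EG r]: least fixpoint, start Z0 = Sat(EG r) = {s0}, add states in Sat(q) with some successor in Z. Already a fixed point.
Sat(E[q U EG r]) = {s0}
|Sat(E[q U EG r])| = |{s0}| = 1.

1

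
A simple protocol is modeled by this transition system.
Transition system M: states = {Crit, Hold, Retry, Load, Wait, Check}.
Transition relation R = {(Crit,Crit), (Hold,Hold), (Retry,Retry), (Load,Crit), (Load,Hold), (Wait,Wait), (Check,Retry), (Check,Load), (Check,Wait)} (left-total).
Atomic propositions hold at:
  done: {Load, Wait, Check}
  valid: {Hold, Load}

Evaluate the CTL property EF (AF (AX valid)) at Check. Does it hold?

Sat(AX valid) = {s : every successor in {Hold, Load}} = {Hold}
AF (AX valid): least fixpoint, start Z0 = {Hold}, add states with every successor in Z. Already a fixed point.
Sat(AF (AX valid)) = {Hold}
EF (AF (AX valid)): least fixpoint, start Z0 = {Hold}, add states with some successor in Z. Z1 = {Hold, Load}; Z2 = {Hold, Load, Check}; fixed.
Sat(EF (AF (AX valid))) = {Hold, Load, Check}
Check ∈ Sat(EF (AF (AX valid))) = {Hold, Load, Check}, so the formula holds at Check.

Yes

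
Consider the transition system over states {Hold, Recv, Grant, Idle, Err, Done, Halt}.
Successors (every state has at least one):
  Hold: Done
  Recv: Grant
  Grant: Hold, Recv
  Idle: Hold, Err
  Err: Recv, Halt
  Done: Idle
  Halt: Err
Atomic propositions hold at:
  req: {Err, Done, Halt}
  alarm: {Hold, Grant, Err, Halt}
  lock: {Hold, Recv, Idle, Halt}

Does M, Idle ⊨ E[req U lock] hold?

Yes

E[req U lock]: least fixpoint, start Z0 = Sat(lock) = {Hold, Recv, Idle, Halt}, add states in Sat(req) with some successor in Z. Z1 = {Hold, Recv, Idle, Err, Done, Halt}; fixed.
Sat(E[req U lock]) = {Hold, Recv, Idle, Err, Done, Halt}
Idle ∈ Sat(E[req U lock]) = {Hold, Recv, Idle, Err, Done, Halt}, so the formula holds at Idle.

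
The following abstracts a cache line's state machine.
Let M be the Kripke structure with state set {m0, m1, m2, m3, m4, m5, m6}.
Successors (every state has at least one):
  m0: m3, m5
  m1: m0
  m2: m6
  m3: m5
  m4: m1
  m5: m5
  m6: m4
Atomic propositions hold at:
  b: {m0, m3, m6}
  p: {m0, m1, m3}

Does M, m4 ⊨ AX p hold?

Yes

Sat(AX p) = {s : every successor in {m0, m1, m3}} = {m1, m4}
m4 ∈ Sat(AX p) = {m1, m4}, so the formula holds at m4.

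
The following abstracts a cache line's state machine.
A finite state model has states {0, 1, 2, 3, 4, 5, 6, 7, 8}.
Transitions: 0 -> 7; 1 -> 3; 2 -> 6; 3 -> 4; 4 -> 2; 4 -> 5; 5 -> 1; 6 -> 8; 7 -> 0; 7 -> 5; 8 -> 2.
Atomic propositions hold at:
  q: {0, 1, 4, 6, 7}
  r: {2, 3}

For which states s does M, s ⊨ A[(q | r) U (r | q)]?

{0, 1, 2, 3, 4, 6, 7}

Sat(q | r) = {0, 1, 2, 3, 4, 6, 7}
Sat(r | q) = {0, 1, 2, 3, 4, 6, 7}
A[(q | r) U (r | q)]: least fixpoint, start Z0 = Sat((r | q)) = {0, 1, 2, 3, 4, 6, 7}, add states in Sat(q | r) with every successor in Z. Already a fixed point.
Sat(A[(q | r) U (r | q)]) = {0, 1, 2, 3, 4, 6, 7}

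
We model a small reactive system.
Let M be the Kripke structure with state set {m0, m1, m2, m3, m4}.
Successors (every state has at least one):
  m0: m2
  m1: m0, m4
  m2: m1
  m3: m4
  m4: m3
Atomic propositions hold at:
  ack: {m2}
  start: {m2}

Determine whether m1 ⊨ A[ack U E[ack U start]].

No

E[ack U start]: least fixpoint, start Z0 = Sat(start) = {m2}, add states in Sat(ack) with some successor in Z. Already a fixed point.
Sat(E[ack U start]) = {m2}
A[ack U E[ack U start]]: least fixpoint, start Z0 = Sat(E[ack U start]) = {m2}, add states in Sat(ack) with every successor in Z. Already a fixed point.
Sat(A[ack U E[ack U start]]) = {m2}
m1 ∉ Sat(A[ack U E[ack U start]]) = {m2}, so the formula does not hold at m1.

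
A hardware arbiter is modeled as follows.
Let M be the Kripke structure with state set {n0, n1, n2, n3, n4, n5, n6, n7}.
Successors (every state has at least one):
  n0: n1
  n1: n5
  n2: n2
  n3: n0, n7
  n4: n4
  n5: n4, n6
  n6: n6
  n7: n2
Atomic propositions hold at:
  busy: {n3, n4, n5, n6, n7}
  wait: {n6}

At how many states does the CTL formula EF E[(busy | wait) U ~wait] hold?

7

Sat(busy | wait) = {n3, n4, n5, n6, n7}
Sat(~wait) = {n0, n1, n2, n3, n4, n5, n7}
E[(busy | wait) U ~wait]: least fixpoint, start Z0 = Sat(~wait) = {n0, n1, n2, n3, n4, n5, n7}, add states in Sat(busy | wait) with some successor in Z. Already a fixed point.
Sat(E[(busy | wait) U ~wait]) = {n0, n1, n2, n3, n4, n5, n7}
EF E[(busy | wait) U ~wait]: least fixpoint, start Z0 = {n0, n1, n2, n3, n4, n5, n7}, add states with some successor in Z. Already a fixed point.
Sat(EF E[(busy | wait) U ~wait]) = {n0, n1, n2, n3, n4, n5, n7}
|Sat(EF E[(busy | wait) U ~wait])| = |{n0, n1, n2, n3, n4, n5, n7}| = 7.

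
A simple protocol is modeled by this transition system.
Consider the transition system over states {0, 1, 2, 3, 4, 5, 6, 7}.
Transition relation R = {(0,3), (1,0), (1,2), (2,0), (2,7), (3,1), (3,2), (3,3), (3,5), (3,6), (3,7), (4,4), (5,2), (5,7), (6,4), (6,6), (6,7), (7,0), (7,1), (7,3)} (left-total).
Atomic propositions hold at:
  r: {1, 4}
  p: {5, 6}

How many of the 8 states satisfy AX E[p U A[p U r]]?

1

A[p U r]: least fixpoint, start Z0 = Sat(r) = {1, 4}, add states in Sat(p) with every successor in Z. Already a fixed point.
Sat(A[p U r]) = {1, 4}
E[p U A[p U r]]: least fixpoint, start Z0 = Sat(A[p U r]) = {1, 4}, add states in Sat(p) with some successor in Z. Z1 = {1, 4, 6}; fixed.
Sat(E[p U A[p U r]]) = {1, 4, 6}
Sat(AX E[p U A[p U r]]) = {s : every successor in {1, 4, 6}} = {4}
|Sat(AX E[p U A[p U r]])| = |{4}| = 1.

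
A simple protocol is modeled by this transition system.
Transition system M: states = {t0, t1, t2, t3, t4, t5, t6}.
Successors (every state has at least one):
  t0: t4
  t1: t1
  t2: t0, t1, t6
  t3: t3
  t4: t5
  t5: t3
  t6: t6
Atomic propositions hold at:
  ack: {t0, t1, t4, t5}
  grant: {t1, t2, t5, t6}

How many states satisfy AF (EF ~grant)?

Sat(~grant) = {t0, t3, t4}
EF ~grant: least fixpoint, start Z0 = {t0, t3, t4}, add states with some successor in Z. Z1 = {t0, t2, t3, t4, t5}; fixed.
Sat(EF ~grant) = {t0, t2, t3, t4, t5}
AF (EF ~grant): least fixpoint, start Z0 = {t0, t2, t3, t4, t5}, add states with every successor in Z. Already a fixed point.
Sat(AF (EF ~grant)) = {t0, t2, t3, t4, t5}
|Sat(AF (EF ~grant))| = |{t0, t2, t3, t4, t5}| = 5.

5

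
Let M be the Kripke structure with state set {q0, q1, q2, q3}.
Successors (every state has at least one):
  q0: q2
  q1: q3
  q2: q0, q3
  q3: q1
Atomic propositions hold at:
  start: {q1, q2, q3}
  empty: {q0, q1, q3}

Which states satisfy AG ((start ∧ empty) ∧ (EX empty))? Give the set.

{q1, q3}

Sat(start ∧ empty) = {q1, q3}
Sat(EX empty) = {s : some successor in {q0, q1, q3}} = {q1, q2, q3}
Sat((start ∧ empty) ∧ (EX empty)) = {q1, q3}
AG ((start ∧ empty) ∧ (EX empty)): greatest fixpoint, start Z0 = {q1, q3}, keep only states in Sat with every successor in Z. Already a fixed point.
Sat(AG ((start ∧ empty) ∧ (EX empty))) = {q1, q3}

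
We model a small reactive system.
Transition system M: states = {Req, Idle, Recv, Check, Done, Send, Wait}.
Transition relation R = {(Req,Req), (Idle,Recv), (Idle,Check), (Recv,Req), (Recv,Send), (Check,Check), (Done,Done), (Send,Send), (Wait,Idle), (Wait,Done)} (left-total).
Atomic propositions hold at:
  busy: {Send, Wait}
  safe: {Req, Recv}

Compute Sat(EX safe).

Sat(EX safe) = {s : some successor in {Req, Recv}} = {Req, Idle, Recv}

{Req, Idle, Recv}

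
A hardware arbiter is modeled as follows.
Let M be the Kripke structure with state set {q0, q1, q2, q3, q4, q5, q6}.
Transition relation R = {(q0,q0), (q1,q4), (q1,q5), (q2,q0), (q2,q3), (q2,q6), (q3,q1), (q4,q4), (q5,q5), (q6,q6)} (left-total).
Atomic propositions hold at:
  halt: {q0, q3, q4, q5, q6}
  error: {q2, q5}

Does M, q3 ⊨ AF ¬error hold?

Yes

Sat(¬error) = {q0, q1, q3, q4, q6}
AF ¬error: least fixpoint, start Z0 = {q0, q1, q3, q4, q6}, add states with every successor in Z. Z1 = {q0, q1, q2, q3, q4, q6}; fixed.
Sat(AF ¬error) = {q0, q1, q2, q3, q4, q6}
q3 ∈ Sat(AF ¬error) = {q0, q1, q2, q3, q4, q6}, so the formula holds at q3.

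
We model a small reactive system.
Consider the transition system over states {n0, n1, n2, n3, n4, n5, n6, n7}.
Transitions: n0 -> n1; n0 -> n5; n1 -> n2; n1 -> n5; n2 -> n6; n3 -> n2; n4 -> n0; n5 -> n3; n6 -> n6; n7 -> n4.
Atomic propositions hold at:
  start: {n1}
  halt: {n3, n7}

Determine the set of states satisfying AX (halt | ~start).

Sat(~start) = {n0, n2, n3, n4, n5, n6, n7}
Sat(halt | ~start) = {n0, n2, n3, n4, n5, n6, n7}
Sat(AX (halt | ~start)) = {s : every successor in {n0, n2, n3, n4, n5, n6, n7}} = {n1, n2, n3, n4, n5, n6, n7}

{n1, n2, n3, n4, n5, n6, n7}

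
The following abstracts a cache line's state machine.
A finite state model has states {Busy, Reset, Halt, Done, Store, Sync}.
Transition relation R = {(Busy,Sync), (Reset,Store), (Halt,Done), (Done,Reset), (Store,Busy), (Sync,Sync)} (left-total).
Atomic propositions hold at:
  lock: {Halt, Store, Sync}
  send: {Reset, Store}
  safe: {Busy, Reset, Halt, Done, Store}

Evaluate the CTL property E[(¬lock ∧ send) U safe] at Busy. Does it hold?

Yes

Sat(¬lock) = {Busy, Reset, Done}
Sat(¬lock ∧ send) = {Reset}
E[(¬lock ∧ send) U safe]: least fixpoint, start Z0 = Sat(safe) = {Busy, Reset, Halt, Done, Store}, add states in Sat(¬lock ∧ send) with some successor in Z. Already a fixed point.
Sat(E[(¬lock ∧ send) U safe]) = {Busy, Reset, Halt, Done, Store}
Busy ∈ Sat(E[(¬lock ∧ send) U safe]) = {Busy, Reset, Halt, Done, Store}, so the formula holds at Busy.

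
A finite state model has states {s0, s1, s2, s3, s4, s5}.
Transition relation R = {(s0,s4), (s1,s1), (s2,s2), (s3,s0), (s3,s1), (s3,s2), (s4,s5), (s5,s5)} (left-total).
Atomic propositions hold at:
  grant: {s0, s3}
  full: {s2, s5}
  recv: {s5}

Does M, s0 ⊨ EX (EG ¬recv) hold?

Sat(¬recv) = {s0, s1, s2, s3, s4}
EG ¬recv: greatest fixpoint, start Z0 = {s0, s1, s2, s3, s4}, keep only states in Sat with some successor in Z. Z1 = {s0, s1, s2, s3}; Z2 = {s1, s2, s3}; fixed.
Sat(EG ¬recv) = {s1, s2, s3}
Sat(EX (EG ¬recv)) = {s : some successor in {s1, s2, s3}} = {s1, s2, s3}
s0 ∉ Sat(EX (EG ¬recv)) = {s1, s2, s3}, so the formula does not hold at s0.

No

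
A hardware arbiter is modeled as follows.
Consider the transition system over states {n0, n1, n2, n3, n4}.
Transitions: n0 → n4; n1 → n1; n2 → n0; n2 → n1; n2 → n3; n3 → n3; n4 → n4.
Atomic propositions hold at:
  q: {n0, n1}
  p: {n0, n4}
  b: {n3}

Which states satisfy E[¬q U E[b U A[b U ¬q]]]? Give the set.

Sat(¬q) = {n2, n3, n4}
A[b U ¬q]: least fixpoint, start Z0 = Sat(¬q) = {n2, n3, n4}, add states in Sat(b) with every successor in Z. Already a fixed point.
Sat(A[b U ¬q]) = {n2, n3, n4}
E[b U A[b U ¬q]]: least fixpoint, start Z0 = Sat(A[b U ¬q]) = {n2, n3, n4}, add states in Sat(b) with some successor in Z. Already a fixed point.
Sat(E[b U A[b U ¬q]]) = {n2, n3, n4}
E[¬q U E[b U A[b U ¬q]]]: least fixpoint, start Z0 = Sat(E[b U A[b U ¬q]]) = {n2, n3, n4}, add states in Sat(¬q) with some successor in Z. Already a fixed point.
Sat(E[¬q U E[b U A[b U ¬q]]]) = {n2, n3, n4}

{n2, n3, n4}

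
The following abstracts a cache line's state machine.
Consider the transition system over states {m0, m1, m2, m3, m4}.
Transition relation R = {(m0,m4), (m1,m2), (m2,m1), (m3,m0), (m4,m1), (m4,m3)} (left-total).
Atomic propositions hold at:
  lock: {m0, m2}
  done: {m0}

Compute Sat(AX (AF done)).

{m3}

AF done: least fixpoint, start Z0 = {m0}, add states with every successor in Z. Z1 = {m0, m3}; fixed.
Sat(AF done) = {m0, m3}
Sat(AX (AF done)) = {s : every successor in {m0, m3}} = {m3}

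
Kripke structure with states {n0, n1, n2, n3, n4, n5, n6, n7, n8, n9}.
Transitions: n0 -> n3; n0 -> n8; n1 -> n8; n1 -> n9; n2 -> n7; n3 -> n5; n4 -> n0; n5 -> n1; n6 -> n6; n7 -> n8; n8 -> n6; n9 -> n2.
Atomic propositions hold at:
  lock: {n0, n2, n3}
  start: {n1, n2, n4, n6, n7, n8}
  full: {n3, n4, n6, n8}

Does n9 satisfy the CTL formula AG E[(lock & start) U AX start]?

Yes

Sat(lock & start) = {n2}
Sat(AX start) = {s : every successor in {n1, n2, n4, n6, n7, n8}} = {n2, n5, n6, n7, n8, n9}
E[(lock & start) U AX start]: least fixpoint, start Z0 = Sat(AX start) = {n2, n5, n6, n7, n8, n9}, add states in Sat(lock & start) with some successor in Z. Already a fixed point.
Sat(E[(lock & start) U AX start]) = {n2, n5, n6, n7, n8, n9}
AG E[(lock & start) U AX start]: greatest fixpoint, start Z0 = {n2, n5, n6, n7, n8, n9}, keep only states in Sat with every successor in Z. Z1 = {n2, n6, n7, n8, n9}; fixed.
Sat(AG E[(lock & start) U AX start]) = {n2, n6, n7, n8, n9}
n9 ∈ Sat(AG E[(lock & start) U AX start]) = {n2, n6, n7, n8, n9}, so the formula holds at n9.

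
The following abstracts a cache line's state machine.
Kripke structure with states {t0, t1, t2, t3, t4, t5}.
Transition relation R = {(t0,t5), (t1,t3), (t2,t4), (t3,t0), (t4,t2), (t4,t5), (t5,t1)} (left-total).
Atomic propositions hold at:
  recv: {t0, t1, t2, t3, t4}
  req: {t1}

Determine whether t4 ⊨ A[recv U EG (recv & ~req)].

Sat(~req) = {t0, t2, t3, t4, t5}
Sat(recv & ~req) = {t0, t2, t3, t4}
EG (recv & ~req): greatest fixpoint, start Z0 = {t0, t2, t3, t4}, keep only states in Sat with some successor in Z. Z1 = {t2, t3, t4}; Z2 = {t2, t4}; fixed.
Sat(EG (recv & ~req)) = {t2, t4}
A[recv U EG (recv & ~req)]: least fixpoint, start Z0 = Sat(EG (recv & ~req)) = {t2, t4}, add states in Sat(recv) with every successor in Z. Already a fixed point.
Sat(A[recv U EG (recv & ~req)]) = {t2, t4}
t4 ∈ Sat(A[recv U EG (recv & ~req)]) = {t2, t4}, so the formula holds at t4.

Yes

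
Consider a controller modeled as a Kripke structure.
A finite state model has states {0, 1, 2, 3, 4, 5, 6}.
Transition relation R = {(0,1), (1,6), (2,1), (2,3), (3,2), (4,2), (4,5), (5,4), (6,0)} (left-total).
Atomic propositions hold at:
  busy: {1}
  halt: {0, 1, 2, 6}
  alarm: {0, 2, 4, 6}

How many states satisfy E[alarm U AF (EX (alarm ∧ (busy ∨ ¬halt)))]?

Sat(¬halt) = {3, 4, 5}
Sat(busy ∨ ¬halt) = {1, 3, 4, 5}
Sat(alarm ∧ (busy ∨ ¬halt)) = {4}
Sat(EX (alarm ∧ (busy ∨ ¬halt))) = {s : some successor in {4}} = {5}
AF (EX (alarm ∧ (busy ∨ ¬halt))): least fixpoint, start Z0 = {5}, add states with every successor in Z. Already a fixed point.
Sat(AF (EX (alarm ∧ (busy ∨ ¬halt)))) = {5}
E[alarm U AF (EX (alarm ∧ (busy ∨ ¬halt)))]: least fixpoint, start Z0 = Sat(AF (EX (alarm ∧ (busy ∨ ¬halt)))) = {5}, add states in Sat(alarm) with some successor in Z. Z1 = {4, 5}; fixed.
Sat(E[alarm U AF (EX (alarm ∧ (busy ∨ ¬halt)))]) = {4, 5}
|Sat(E[alarm U AF (EX (alarm ∧ (busy ∨ ¬halt)))])| = |{4, 5}| = 2.

2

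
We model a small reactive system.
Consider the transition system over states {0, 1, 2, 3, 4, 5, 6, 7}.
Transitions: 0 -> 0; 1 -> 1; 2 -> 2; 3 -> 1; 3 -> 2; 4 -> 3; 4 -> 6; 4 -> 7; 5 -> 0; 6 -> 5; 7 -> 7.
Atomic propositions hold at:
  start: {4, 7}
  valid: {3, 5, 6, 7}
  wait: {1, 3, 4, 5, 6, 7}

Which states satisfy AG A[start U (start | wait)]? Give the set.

{1, 7}

Sat(start | wait) = {1, 3, 4, 5, 6, 7}
A[start U (start | wait)]: least fixpoint, start Z0 = Sat((start | wait)) = {1, 3, 4, 5, 6, 7}, add states in Sat(start) with every successor in Z. Already a fixed point.
Sat(A[start U (start | wait)]) = {1, 3, 4, 5, 6, 7}
AG A[start U (start | wait)]: greatest fixpoint, start Z0 = {1, 3, 4, 5, 6, 7}, keep only states in Sat with every successor in Z. Z1 = {1, 4, 6, 7}; Z2 = {1, 7}; fixed.
Sat(AG A[start U (start | wait)]) = {1, 7}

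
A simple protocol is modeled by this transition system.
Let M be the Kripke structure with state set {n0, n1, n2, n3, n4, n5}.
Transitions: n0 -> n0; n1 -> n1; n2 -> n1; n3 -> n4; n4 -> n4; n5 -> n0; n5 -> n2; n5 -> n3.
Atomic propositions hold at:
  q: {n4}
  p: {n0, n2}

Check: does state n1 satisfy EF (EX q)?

No

Sat(EX q) = {s : some successor in {n4}} = {n3, n4}
EF (EX q): least fixpoint, start Z0 = {n3, n4}, add states with some successor in Z. Z1 = {n3, n4, n5}; fixed.
Sat(EF (EX q)) = {n3, n4, n5}
n1 ∉ Sat(EF (EX q)) = {n3, n4, n5}, so the formula does not hold at n1.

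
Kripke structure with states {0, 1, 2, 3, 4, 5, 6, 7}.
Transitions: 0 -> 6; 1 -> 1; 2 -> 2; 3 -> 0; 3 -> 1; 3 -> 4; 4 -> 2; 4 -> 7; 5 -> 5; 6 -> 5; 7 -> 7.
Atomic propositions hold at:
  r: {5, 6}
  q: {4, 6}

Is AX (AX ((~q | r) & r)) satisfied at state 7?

No

Sat(~q) = {0, 1, 2, 3, 5, 7}
Sat(~q | r) = {0, 1, 2, 3, 5, 6, 7}
Sat((~q | r) & r) = {5, 6}
Sat(AX ((~q | r) & r)) = {s : every successor in {5, 6}} = {0, 5, 6}
Sat(AX (AX ((~q | r) & r))) = {s : every successor in {0, 5, 6}} = {0, 5, 6}
7 ∉ Sat(AX (AX ((~q | r) & r))) = {0, 5, 6}, so the formula does not hold at 7.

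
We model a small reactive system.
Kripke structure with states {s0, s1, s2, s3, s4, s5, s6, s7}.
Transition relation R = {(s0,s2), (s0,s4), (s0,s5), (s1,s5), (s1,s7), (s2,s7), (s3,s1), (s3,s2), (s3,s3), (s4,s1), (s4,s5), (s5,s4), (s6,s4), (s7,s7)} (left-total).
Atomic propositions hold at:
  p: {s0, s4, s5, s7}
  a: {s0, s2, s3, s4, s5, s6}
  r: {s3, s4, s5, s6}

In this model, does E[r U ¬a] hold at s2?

No

Sat(¬a) = {s1, s7}
E[r U ¬a]: least fixpoint, start Z0 = Sat(¬a) = {s1, s7}, add states in Sat(r) with some successor in Z. Z1 = {s1, s3, s4, s7}; Z2 = {s1, s3, s4, s5, s6, s7}; fixed.
Sat(E[r U ¬a]) = {s1, s3, s4, s5, s6, s7}
s2 ∉ Sat(E[r U ¬a]) = {s1, s3, s4, s5, s6, s7}, so the formula does not hold at s2.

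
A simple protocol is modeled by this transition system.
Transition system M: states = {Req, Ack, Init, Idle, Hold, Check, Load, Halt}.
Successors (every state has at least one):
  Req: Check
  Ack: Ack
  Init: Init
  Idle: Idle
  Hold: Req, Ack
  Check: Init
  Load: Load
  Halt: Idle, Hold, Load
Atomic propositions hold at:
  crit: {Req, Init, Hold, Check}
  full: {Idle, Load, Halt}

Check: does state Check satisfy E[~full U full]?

Sat(~full) = {Req, Ack, Init, Hold, Check}
E[~full U full]: least fixpoint, start Z0 = Sat(full) = {Idle, Load, Halt}, add states in Sat(~full) with some successor in Z. Already a fixed point.
Sat(E[~full U full]) = {Idle, Load, Halt}
Check ∉ Sat(E[~full U full]) = {Idle, Load, Halt}, so the formula does not hold at Check.

No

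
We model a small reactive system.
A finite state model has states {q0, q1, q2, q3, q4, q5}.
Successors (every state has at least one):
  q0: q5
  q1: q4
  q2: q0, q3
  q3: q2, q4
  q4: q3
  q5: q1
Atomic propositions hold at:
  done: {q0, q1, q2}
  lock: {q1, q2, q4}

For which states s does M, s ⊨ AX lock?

{q1, q3, q5}

Sat(AX lock) = {s : every successor in {q1, q2, q4}} = {q1, q3, q5}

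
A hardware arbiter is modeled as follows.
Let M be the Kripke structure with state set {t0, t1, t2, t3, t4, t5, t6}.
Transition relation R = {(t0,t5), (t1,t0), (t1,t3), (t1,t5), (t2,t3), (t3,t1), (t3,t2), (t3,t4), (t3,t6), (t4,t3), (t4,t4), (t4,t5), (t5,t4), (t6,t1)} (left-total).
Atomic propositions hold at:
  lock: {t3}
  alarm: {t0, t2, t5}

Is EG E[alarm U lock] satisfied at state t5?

E[alarm U lock]: least fixpoint, start Z0 = Sat(lock) = {t3}, add states in Sat(alarm) with some successor in Z. Z1 = {t2, t3}; fixed.
Sat(E[alarm U lock]) = {t2, t3}
EG E[alarm U lock]: greatest fixpoint, start Z0 = {t2, t3}, keep only states in Sat with some successor in Z. Already a fixed point.
Sat(EG E[alarm U lock]) = {t2, t3}
t5 ∉ Sat(EG E[alarm U lock]) = {t2, t3}, so the formula does not hold at t5.

No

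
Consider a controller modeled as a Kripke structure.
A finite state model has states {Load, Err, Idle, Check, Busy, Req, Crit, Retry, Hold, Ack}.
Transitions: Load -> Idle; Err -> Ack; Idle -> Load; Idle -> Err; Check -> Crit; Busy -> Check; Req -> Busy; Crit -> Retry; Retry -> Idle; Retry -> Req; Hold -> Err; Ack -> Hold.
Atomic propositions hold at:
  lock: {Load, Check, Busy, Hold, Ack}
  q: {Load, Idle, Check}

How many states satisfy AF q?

AF q: least fixpoint, start Z0 = {Load, Idle, Check}, add states with every successor in Z. Z1 = {Load, Idle, Check, Busy}; Z2 = {Load, Idle, Check, Busy, Req}; Z3 = {Load, Idle, Check, Busy, Req, Retry}; Z4 = {Load, Idle, Check, Busy, Req, Crit, Retry}; fixed.
Sat(AF q) = {Load, Idle, Check, Busy, Req, Crit, Retry}
|Sat(AF q)| = |{Load, Idle, Check, Busy, Req, Crit, Retry}| = 7.

7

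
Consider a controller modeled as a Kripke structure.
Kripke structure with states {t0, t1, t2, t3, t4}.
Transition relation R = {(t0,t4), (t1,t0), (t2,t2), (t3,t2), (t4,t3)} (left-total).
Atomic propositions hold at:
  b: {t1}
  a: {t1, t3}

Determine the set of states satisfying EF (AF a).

{t0, t1, t3, t4}

AF a: least fixpoint, start Z0 = {t1, t3}, add states with every successor in Z. Z1 = {t1, t3, t4}; Z2 = {t0, t1, t3, t4}; fixed.
Sat(AF a) = {t0, t1, t3, t4}
EF (AF a): least fixpoint, start Z0 = {t0, t1, t3, t4}, add states with some successor in Z. Already a fixed point.
Sat(EF (AF a)) = {t0, t1, t3, t4}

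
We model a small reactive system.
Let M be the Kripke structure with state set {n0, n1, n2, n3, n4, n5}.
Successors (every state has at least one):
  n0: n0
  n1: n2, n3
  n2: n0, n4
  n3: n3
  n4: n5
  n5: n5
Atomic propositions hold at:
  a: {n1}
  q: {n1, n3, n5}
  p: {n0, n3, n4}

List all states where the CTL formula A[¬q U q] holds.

Sat(¬q) = {n0, n2, n4}
A[¬q U q]: least fixpoint, start Z0 = Sat(q) = {n1, n3, n5}, add states in Sat(¬q) with every successor in Z. Z1 = {n1, n3, n4, n5}; fixed.
Sat(A[¬q U q]) = {n1, n3, n4, n5}

{n1, n3, n4, n5}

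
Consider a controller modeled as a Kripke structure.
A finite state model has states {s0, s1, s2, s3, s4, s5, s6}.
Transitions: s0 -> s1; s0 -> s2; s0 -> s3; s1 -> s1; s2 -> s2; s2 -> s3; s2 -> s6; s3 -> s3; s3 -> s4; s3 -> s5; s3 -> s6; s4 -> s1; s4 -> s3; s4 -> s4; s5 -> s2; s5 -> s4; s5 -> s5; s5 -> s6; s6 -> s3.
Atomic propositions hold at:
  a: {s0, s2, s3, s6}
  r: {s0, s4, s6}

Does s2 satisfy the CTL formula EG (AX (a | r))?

Yes

Sat(a | r) = {s0, s2, s3, s4, s6}
Sat(AX (a | r)) = {s : every successor in {s0, s2, s3, s4, s6}} = {s2, s6}
EG (AX (a | r)): greatest fixpoint, start Z0 = {s2, s6}, keep only states in Sat with some successor in Z. Z1 = {s2}; fixed.
Sat(EG (AX (a | r))) = {s2}
s2 ∈ Sat(EG (AX (a | r))) = {s2}, so the formula holds at s2.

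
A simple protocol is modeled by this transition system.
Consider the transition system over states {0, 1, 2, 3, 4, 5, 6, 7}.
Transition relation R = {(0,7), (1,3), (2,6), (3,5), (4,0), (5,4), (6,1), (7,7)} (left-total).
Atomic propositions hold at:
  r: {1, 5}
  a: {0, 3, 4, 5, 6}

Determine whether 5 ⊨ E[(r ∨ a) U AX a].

Sat(r ∨ a) = {0, 1, 3, 4, 5, 6}
Sat(AX a) = {s : every successor in {0, 3, 4, 5, 6}} = {1, 2, 3, 4, 5}
E[(r ∨ a) U AX a]: least fixpoint, start Z0 = Sat(AX a) = {1, 2, 3, 4, 5}, add states in Sat(r ∨ a) with some successor in Z. Z1 = {1, 2, 3, 4, 5, 6}; fixed.
Sat(E[(r ∨ a) U AX a]) = {1, 2, 3, 4, 5, 6}
5 ∈ Sat(E[(r ∨ a) U AX a]) = {1, 2, 3, 4, 5, 6}, so the formula holds at 5.

Yes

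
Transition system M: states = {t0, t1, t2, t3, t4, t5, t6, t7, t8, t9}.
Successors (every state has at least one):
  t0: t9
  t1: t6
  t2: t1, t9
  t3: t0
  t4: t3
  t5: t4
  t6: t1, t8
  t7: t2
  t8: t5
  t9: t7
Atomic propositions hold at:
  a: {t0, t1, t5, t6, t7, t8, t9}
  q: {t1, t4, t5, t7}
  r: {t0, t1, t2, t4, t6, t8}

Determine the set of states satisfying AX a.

Sat(AX a) = {s : every successor in {t0, t1, t5, t6, t7, t8, t9}} = {t0, t1, t2, t3, t6, t8, t9}

{t0, t1, t2, t3, t6, t8, t9}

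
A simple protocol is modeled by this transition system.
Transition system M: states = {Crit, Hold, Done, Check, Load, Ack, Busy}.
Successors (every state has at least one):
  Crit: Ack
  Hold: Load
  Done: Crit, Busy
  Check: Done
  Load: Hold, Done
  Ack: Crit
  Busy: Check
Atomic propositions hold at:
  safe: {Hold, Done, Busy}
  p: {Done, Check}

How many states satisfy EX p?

Sat(EX p) = {s : some successor in {Done, Check}} = {Check, Load, Busy}
|Sat(EX p)| = |{Check, Load, Busy}| = 3.

3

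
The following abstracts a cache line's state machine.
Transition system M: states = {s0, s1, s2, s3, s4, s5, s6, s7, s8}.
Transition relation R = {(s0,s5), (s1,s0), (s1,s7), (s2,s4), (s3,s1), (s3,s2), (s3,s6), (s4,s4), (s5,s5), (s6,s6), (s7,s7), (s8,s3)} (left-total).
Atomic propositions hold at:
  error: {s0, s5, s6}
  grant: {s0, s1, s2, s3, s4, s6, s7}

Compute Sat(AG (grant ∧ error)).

Sat(grant ∧ error) = {s0, s6}
AG (grant ∧ error): greatest fixpoint, start Z0 = {s0, s6}, keep only states in Sat with every successor in Z. Z1 = {s6}; fixed.
Sat(AG (grant ∧ error)) = {s6}

{s6}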